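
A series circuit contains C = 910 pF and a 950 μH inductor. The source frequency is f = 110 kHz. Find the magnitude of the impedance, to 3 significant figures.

933 Ω

ω = 2πf = 691200 rad/s
X_L = ωL = 657 Ω
X_C = 1/(ωC) = 1590 Ω
Net reactance X = X_L − X_C = -933 Ω
Z = − j933 Ω
|Z| = √(0² + 933²) = 933 Ω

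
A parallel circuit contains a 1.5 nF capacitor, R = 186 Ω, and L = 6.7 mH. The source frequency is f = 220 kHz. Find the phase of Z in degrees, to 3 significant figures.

ω = 2πf = 1.382e+06 rad/s
X_L = ωL = 9260 Ω
X_C = 1/(ωC) = 482 Ω
Parallel: admittances add. Y = 1/R + 1/(jωL) + jωC
Y = (0.00538 + j0.00197) S
|Y| = 0.00572 S → |Z| = 1/|Y| = 175 Ω, ∠Z = −∠Y = -20.1°

-20.1°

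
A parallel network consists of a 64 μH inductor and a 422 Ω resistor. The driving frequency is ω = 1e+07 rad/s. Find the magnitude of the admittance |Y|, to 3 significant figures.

2.84 mS

X_L = ωL = 640 Ω
Parallel: admittances add. Y = 1/R + 1/(jωL)
Y = (0.00237 − j0.00156) S
|Y| = 0.00284 S → |Z| = 1/|Y| = 352 Ω, ∠Z = −∠Y = 33.4°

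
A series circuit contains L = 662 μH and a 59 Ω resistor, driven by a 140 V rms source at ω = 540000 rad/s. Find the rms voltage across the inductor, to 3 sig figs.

138 V

X_L = ωL = 357 Ω
Z = 59.0 + j357 Ω
|Z| = √(59.0² + 357²) = 362 Ω
I = V/|Z| = 386 mA
V_L = I·|Z_L| = 0.386 × 357 = 138 V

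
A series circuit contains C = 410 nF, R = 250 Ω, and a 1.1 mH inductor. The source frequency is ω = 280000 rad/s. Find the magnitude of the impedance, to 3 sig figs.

390 Ω

X_L = ωL = 308 Ω
X_C = 1/(ωC) = 8.71 Ω
Net reactance X = X_L − X_C = 299 Ω
Z = 250 + j299 Ω
|Z| = √(250² + 299²) = 390 Ω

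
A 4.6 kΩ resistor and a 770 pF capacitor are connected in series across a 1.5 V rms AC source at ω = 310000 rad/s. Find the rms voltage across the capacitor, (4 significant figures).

1.010 V

X_C = 1/(ωC) = 4189 Ω
Z = 4600 − j4189 Ω
|Z| = √(4600² + 4189²) = 6222 Ω
I = V/|Z| = 241.1 μA
V_C = I·|Z_C| = 0.0002411 × 4189 = 1.010 V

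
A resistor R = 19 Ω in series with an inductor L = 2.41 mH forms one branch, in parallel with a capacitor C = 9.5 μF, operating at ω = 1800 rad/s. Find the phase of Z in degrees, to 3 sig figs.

-6.48°

X_L = ωL = 4.34 Ω
X_C = 1/(ωC) = 58.5 Ω
Branch 1 (R+jX_L): Z₁ = 19.0 + j4.34 Ω, |Z₁| = 19.5 Ω
Branch 2 (−jX_C): Z₂ = −j58.5 Ω
Parallel: Z = Z₁Z₂/(Z₁+Z₂), |Z| = 19.9 Ω, ∠Z = -6.48°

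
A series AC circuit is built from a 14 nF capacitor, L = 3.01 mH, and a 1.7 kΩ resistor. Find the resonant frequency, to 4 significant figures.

ω₀ = 1/√(LC) = 1/√(0.00301 × 1.4e-08) = 154000 rad/s
f₀ = ω₀/(2π) = 24.52 kHz

24.52 kHz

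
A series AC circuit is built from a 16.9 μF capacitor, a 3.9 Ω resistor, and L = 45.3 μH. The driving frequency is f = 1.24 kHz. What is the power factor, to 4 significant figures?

ω = 2πf = 7791 rad/s
X_L = ωL = 0.3529 Ω
X_C = 1/(ωC) = 7.595 Ω
Net reactance X = X_L − X_C = -7.242 Ω
Z = 3.900 − j7.242 Ω
|Z| = √(3.900² + 7.242²) = 8.225 Ω
∠Z = arctan(-7.242/3.900) = -61.70°
cos φ = cos(-61.70°) = 0.4742

0.4742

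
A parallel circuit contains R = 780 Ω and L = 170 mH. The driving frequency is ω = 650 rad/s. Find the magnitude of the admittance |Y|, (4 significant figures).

9.140 mS

X_L = ωL = 110.5 Ω
Parallel: admittances add. Y = 1/R + 1/(jωL)
Y = (0.001282 − j0.009050) S
|Y| = 0.009140 S → |Z| = 1/|Y| = 109.4 Ω, ∠Z = −∠Y = 81.94°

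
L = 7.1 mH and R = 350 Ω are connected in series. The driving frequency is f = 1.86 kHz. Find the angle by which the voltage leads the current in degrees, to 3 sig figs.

13.3°

ω = 2πf = 11690 rad/s
X_L = ωL = 83.0 Ω
Z = 350 + j83.0 Ω
|Z| = √(350² + 83.0²) = 360 Ω
∠Z = arctan(83.0/350) = 13.3°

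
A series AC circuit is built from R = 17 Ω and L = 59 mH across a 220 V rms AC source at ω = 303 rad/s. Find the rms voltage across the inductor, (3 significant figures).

159 V

X_L = ωL = 17.9 Ω
Z = 17.0 + j17.9 Ω
|Z| = √(17.0² + 17.9²) = 24.7 Ω
I = V/|Z| = 8.92 A
V_L = I·|Z_L| = 8.92 × 17.9 = 159 V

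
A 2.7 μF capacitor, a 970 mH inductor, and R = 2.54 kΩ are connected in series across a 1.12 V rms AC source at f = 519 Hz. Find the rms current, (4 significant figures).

282.2 μA

ω = 2πf = 3261 rad/s
X_L = ωL = 3163 Ω
X_C = 1/(ωC) = 113.6 Ω
Net reactance X = X_L − X_C = 3050 Ω
Z = 2540 + j3050 Ω
|Z| = √(2540² + 3050²) = 3969 Ω
I = V/|Z| = 1.12/3969 = 282.2 μA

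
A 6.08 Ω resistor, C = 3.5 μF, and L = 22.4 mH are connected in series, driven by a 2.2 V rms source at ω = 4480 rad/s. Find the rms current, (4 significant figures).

X_L = ωL = 100.4 Ω
X_C = 1/(ωC) = 63.78 Ω
Net reactance X = X_L − X_C = 36.58 Ω
Z = 6.080 + j36.58 Ω
|Z| = √(6.080² + 36.58²) = 37.08 Ω
I = V/|Z| = 2.2/37.08 = 59.33 mA

59.33 mA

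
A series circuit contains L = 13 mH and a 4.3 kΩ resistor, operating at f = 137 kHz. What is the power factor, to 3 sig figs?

0.359

ω = 2πf = 860800 rad/s
X_L = ωL = 11200 Ω
Z = 4300 + j11200 Ω
|Z| = √(4300² + 11200²) = 12000 Ω
∠Z = arctan(11200/4300) = 69.0°
cos φ = cos(69.0°) = 0.359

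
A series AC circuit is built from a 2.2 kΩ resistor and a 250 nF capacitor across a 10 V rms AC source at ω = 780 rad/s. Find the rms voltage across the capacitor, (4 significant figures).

9.190 V

X_C = 1/(ωC) = 5128 Ω
Z = 2200 − j5128 Ω
|Z| = √(2200² + 5128²) = 5580 Ω
I = V/|Z| = 1.792 mA
V_C = I·|Z_C| = 0.001792 × 5128 = 9.190 V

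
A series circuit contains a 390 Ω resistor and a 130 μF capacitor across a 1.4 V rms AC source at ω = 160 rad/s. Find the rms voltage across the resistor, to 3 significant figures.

X_C = 1/(ωC) = 48.1 Ω
Z = 390 − j48.1 Ω
|Z| = √(390² + 48.1²) = 393 Ω
I = V/|Z| = 3.56 mA
V_R = I·|Z_R| = 0.00356 × 390 = 1.39 V

1.39 V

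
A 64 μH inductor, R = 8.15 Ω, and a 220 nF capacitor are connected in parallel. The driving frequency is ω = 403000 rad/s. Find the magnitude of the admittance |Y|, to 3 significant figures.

132 mS

X_L = ωL = 25.8 Ω
X_C = 1/(ωC) = 11.3 Ω
Parallel: admittances add. Y = 1/R + 1/(jωL) + jωC
Y = (0.123 + j0.0499) S
|Y| = 0.132 S → |Z| = 1/|Y| = 7.55 Ω, ∠Z = −∠Y = -22.1°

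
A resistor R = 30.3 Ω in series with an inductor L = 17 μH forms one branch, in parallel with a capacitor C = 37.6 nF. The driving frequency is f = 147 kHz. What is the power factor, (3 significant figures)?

ω = 2πf = 923600 rad/s
X_L = ωL = 15.7 Ω
X_C = 1/(ωC) = 28.8 Ω
Branch 1 (R+jX_L): Z₁ = 30.3 + j15.7 Ω, |Z₁| = 34.1 Ω
Branch 2 (−jX_C): Z₂ = −j28.8 Ω
Parallel: Z = Z₁Z₂/(Z₁+Z₂), |Z| = 29.8 Ω, ∠Z = -39.2°
cos φ = cos(-39.2°) = 0.775

0.775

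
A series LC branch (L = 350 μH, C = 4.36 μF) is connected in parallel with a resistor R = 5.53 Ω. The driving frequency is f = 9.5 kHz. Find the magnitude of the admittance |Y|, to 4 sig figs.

190.1 mS

ω = 2πf = 59690 rad/s
X_L = ωL = 20.89 Ω
X_C = 1/(ωC) = 3.842 Ω
Branch 1: Z₁ = R = 5.530 Ω
Branch 2 (series LC): Z₂ = j(X_L − X_C) = j17.05 Ω
Parallel: Z = Z₁Z₂/(Z₁+Z₂), |Z| = 5.260 Ω, ∠Z = 17.97°
|Y| = 1/|Z| = 190.1 mS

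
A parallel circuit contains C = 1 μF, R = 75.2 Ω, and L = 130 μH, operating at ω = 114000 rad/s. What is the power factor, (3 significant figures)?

X_L = ωL = 14.8 Ω
X_C = 1/(ωC) = 8.77 Ω
Parallel: admittances add. Y = 1/R + 1/(jωL) + jωC
Y = (0.0133 + j0.0465) S
|Y| = 0.0484 S → |Z| = 1/|Y| = 20.7 Ω, ∠Z = −∠Y = -74.0°
cos φ = cos(-74.0°) = 0.275

0.275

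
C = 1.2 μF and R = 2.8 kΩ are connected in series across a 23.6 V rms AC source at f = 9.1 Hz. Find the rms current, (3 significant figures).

1.59 mA

ω = 2πf = 57.18 rad/s
X_C = 1/(ωC) = 14600 Ω
Z = 2800 − j14600 Ω
|Z| = √(2800² + 14600²) = 14800 Ω
I = V/|Z| = 23.6/14800 = 1.59 mA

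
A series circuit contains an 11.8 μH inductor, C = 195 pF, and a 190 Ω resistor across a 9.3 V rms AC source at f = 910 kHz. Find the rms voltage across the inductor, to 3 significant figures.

ω = 2πf = 5.718e+06 rad/s
X_L = ωL = 67.5 Ω
X_C = 1/(ωC) = 897 Ω
Net reactance X = X_L − X_C = -829 Ω
Z = 190 − j829 Ω
|Z| = √(190² + 829²) = 851 Ω
I = V/|Z| = 10.9 mA
V_L = I·|Z_L| = 0.0109 × 67.5 = 0.737 V

0.737 V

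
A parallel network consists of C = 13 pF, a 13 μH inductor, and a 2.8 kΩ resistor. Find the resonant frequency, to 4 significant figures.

ω₀ = 1/√(LC) = 1/√(1.3e-05 × 1.3e-11) = 7.692e+07 rad/s
f₀ = ω₀/(2π) = 12.24 MHz

12.24 MHz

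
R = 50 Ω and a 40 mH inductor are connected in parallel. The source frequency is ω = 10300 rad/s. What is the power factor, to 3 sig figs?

0.993

X_L = ωL = 412 Ω
Parallel: admittances add. Y = 1/R + 1/(jωL)
Y = (0.0200 − j0.00243) S
|Y| = 0.0201 S → |Z| = 1/|Y| = 49.6 Ω, ∠Z = −∠Y = 6.92°
cos φ = cos(6.92°) = 0.993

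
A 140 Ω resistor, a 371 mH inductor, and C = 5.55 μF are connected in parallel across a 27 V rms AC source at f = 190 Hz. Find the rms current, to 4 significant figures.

226.1 mA

ω = 2πf = 1194 rad/s
X_L = ωL = 442.9 Ω
X_C = 1/(ωC) = 150.9 Ω
Parallel: admittances add. Y = 1/R + 1/(jωL) + jωC
Y = (0.007143 + j0.004368) S
|Y| = 0.008372 S → |Z| = 1/|Y| = 119.4 Ω, ∠Z = −∠Y = -31.45°
I = V/|Z| = 27/119.4 = 226.1 mA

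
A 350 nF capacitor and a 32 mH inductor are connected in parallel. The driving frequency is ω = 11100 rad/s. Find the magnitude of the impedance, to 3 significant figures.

935 Ω

X_L = ωL = 355 Ω
X_C = 1/(ωC) = 257 Ω
Parallel: admittances add. Y = 1/(jωL) + jωC
Y = (0 + j0.00107) S
|Y| = 0.00107 S → |Z| = 1/|Y| = 935 Ω, ∠Z = −∠Y = -90.0°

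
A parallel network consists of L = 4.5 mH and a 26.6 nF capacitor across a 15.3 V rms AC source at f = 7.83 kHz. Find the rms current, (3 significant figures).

ω = 2πf = 49200 rad/s
X_L = ωL = 221 Ω
X_C = 1/(ωC) = 764 Ω
Parallel: admittances add. Y = 1/(jωL) + jωC
Y = (0 − j0.00321) S
|Y| = 0.00321 S → |Z| = 1/|Y| = 312 Ω, ∠Z = −∠Y = 90.0°
I = V/|Z| = 15.3/312 = 49.1 mA

49.1 mA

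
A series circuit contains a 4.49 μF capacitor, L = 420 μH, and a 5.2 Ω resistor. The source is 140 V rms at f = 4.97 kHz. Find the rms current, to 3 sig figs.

ω = 2πf = 31230 rad/s
X_L = ωL = 13.1 Ω
X_C = 1/(ωC) = 7.13 Ω
Net reactance X = X_L − X_C = 5.98 Ω
Z = 5.20 + j5.98 Ω
|Z| = √(5.20² + 5.98²) = 7.93 Ω
I = V/|Z| = 140/7.93 = 17.7 A

17.7 A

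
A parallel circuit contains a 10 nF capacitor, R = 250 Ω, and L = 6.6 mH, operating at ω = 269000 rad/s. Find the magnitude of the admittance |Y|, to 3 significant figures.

4.53 mS

X_L = ωL = 1780 Ω
X_C = 1/(ωC) = 372 Ω
Parallel: admittances add. Y = 1/R + 1/(jωL) + jωC
Y = (0.00400 + j0.00213) S
|Y| = 0.00453 S → |Z| = 1/|Y| = 221 Ω, ∠Z = −∠Y = -28.0°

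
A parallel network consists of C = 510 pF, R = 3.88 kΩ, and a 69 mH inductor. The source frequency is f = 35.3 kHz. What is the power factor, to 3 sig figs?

ω = 2πf = 221800 rad/s
X_L = ωL = 15300 Ω
X_C = 1/(ωC) = 8840 Ω
Parallel: admittances add. Y = 1/R + 1/(jωL) + jωC
Y = (0.000258 + j4.78e-05) S
|Y| = 0.000262 S → |Z| = 1/|Y| = 3820 Ω, ∠Z = −∠Y = -10.5°
cos φ = cos(-10.5°) = 0.983

0.983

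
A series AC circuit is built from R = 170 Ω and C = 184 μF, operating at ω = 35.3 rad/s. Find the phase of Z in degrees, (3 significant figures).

-42.2°

X_C = 1/(ωC) = 154 Ω
Z = 170 − j154 Ω
|Z| = √(170² + 154²) = 229 Ω
∠Z = arctan(-154/170) = -42.2°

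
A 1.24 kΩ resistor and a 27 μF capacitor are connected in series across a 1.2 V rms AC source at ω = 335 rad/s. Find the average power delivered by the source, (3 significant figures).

1.15 mW

X_C = 1/(ωC) = 111 Ω
Z = 1240 − j111 Ω
|Z| = √(1240² + 111²) = 1240 Ω
∠Z = arctan(-111/1240) = -5.10°
I = V/|Z| = 964 μA
P = VI cos φ = 1.2 × 0.000964 × cos(-5.10°) = 1.15 mW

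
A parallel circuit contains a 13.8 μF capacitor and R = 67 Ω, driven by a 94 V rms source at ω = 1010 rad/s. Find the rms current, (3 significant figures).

X_C = 1/(ωC) = 71.7 Ω
Parallel: admittances add. Y = 1/R + jωC
Y = (0.0149 + j0.0139) S
|Y| = 0.0204 S → |Z| = 1/|Y| = 49.0 Ω, ∠Z = −∠Y = -43.0°
I = V/|Z| = 94/49.0 = 1.92 A

1.92 A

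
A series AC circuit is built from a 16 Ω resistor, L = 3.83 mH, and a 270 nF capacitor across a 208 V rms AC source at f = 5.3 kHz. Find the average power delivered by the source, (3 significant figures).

1.32 kW

ω = 2πf = 33300 rad/s
X_L = ωL = 128 Ω
X_C = 1/(ωC) = 111 Ω
Net reactance X = X_L − X_C = 16.3 Ω
Z = 16.0 + j16.3 Ω
|Z| = √(16.0² + 16.3²) = 22.9 Ω
∠Z = arctan(16.3/16.0) = 45.6°
I = V/|Z| = 9.10 A
P = VI cos φ = 208 × 9.10 × cos(45.6°) = 1.32 kW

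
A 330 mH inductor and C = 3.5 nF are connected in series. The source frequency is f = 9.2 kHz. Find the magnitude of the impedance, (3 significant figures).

14100 Ω

ω = 2πf = 57810 rad/s
X_L = ωL = 19100 Ω
X_C = 1/(ωC) = 4940 Ω
Net reactance X = X_L − X_C = 14100 Ω
Z = j14100 Ω
|Z| = √(0² + 14100²) = 14100 Ω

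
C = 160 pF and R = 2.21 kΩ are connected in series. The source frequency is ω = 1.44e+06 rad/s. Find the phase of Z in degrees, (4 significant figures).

-63.02°

X_C = 1/(ωC) = 4340 Ω
Z = 2210 − j4340 Ω
|Z| = √(2210² + 4340²) = 4871 Ω
∠Z = arctan(-4340/2210) = -63.02°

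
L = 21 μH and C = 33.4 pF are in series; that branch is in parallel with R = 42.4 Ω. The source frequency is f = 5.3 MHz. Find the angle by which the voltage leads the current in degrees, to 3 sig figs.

-12.0°

ω = 2πf = 3.33e+07 rad/s
X_L = ωL = 699 Ω
X_C = 1/(ωC) = 899 Ω
Branch 1: Z₁ = R = 42.4 Ω
Branch 2 (series LC): Z₂ = j(X_L − X_C) = −j200 Ω
Parallel: Z = Z₁Z₂/(Z₁+Z₂), |Z| = 41.5 Ω, ∠Z = -12.0°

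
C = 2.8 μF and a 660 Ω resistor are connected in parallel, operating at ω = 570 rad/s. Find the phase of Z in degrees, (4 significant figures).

-46.49°

X_C = 1/(ωC) = 626.6 Ω
Parallel: admittances add. Y = 1/R + jωC
Y = (0.001515 + j0.001596) S
|Y| = 0.002201 S → |Z| = 1/|Y| = 454.4 Ω, ∠Z = −∠Y = -46.49°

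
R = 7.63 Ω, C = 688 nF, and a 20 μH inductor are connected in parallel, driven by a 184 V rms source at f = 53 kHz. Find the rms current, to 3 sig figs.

28.2 A

ω = 2πf = 333000 rad/s
X_L = ωL = 6.66 Ω
X_C = 1/(ωC) = 4.36 Ω
Parallel: admittances add. Y = 1/R + 1/(jωL) + jωC
Y = (0.131 + j0.0790) S
|Y| = 0.153 S → |Z| = 1/|Y| = 6.54 Ω, ∠Z = −∠Y = -31.1°
I = V/|Z| = 184/6.54 = 28.2 A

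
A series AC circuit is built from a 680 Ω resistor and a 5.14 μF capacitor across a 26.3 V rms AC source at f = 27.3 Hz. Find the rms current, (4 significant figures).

ω = 2πf = 171.5 rad/s
X_C = 1/(ωC) = 1134 Ω
Z = 680.0 − j1134 Ω
|Z| = √(680.0² + 1134²) = 1322 Ω
I = V/|Z| = 26.3/1322 = 19.89 mA

19.89 mA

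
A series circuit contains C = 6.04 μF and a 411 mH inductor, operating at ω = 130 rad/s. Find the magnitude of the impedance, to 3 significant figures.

1220 Ω

X_L = ωL = 53.4 Ω
X_C = 1/(ωC) = 1270 Ω
Net reactance X = X_L − X_C = -1220 Ω
Z = − j1220 Ω
|Z| = √(0² + 1220²) = 1220 Ω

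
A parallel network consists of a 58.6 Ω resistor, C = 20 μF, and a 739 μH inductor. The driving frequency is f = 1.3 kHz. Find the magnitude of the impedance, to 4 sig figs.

58.07 Ω

ω = 2πf = 8168 rad/s
X_L = ωL = 6.036 Ω
X_C = 1/(ωC) = 6.121 Ω
Parallel: admittances add. Y = 1/R + 1/(jωL) + jωC
Y = (0.01706 − j0.002303) S
|Y| = 0.01722 S → |Z| = 1/|Y| = 58.07 Ω, ∠Z = −∠Y = 7.685°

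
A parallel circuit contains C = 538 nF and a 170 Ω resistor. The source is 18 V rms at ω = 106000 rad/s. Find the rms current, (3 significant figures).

1.03 A

X_C = 1/(ωC) = 17.5 Ω
Parallel: admittances add. Y = 1/R + jωC
Y = (0.00588 + j0.0570) S
|Y| = 0.0573 S → |Z| = 1/|Y| = 17.4 Ω, ∠Z = −∠Y = -84.1°
I = V/|Z| = 18/17.4 = 1.03 A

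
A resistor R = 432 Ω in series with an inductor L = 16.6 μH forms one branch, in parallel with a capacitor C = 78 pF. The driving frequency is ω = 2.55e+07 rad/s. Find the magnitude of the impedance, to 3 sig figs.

692 Ω

X_L = ωL = 423 Ω
X_C = 1/(ωC) = 503 Ω
Branch 1 (R+jX_L): Z₁ = 432 + j423 Ω, |Z₁| = 605 Ω
Branch 2 (−jX_C): Z₂ = −j503 Ω
Parallel: Z = Z₁Z₂/(Z₁+Z₂), |Z| = 692 Ω, ∠Z = -35.2°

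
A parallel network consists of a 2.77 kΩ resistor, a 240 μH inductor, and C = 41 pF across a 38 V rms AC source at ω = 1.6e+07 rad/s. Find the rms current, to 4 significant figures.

20.35 mA

X_L = ωL = 3840 Ω
X_C = 1/(ωC) = 1524 Ω
Parallel: admittances add. Y = 1/R + 1/(jωL) + jωC
Y = (0.0003610 + j0.0003956) S
|Y| = 0.0005356 S → |Z| = 1/|Y| = 1867 Ω, ∠Z = −∠Y = -47.62°
I = V/|Z| = 38/1867 = 20.35 mA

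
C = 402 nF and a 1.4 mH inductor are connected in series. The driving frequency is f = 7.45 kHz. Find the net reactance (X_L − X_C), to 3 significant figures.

12.4 Ω

ω = 2πf = 46810 rad/s
X_L = ωL = 65.5 Ω
X_C = 1/(ωC) = 53.1 Ω
X = 65.5 − 53.1 = 12.4 Ω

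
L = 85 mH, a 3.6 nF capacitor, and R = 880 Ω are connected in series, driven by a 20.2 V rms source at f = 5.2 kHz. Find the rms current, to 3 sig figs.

ω = 2πf = 32670 rad/s
X_L = ωL = 2780 Ω
X_C = 1/(ωC) = 8500 Ω
Net reactance X = X_L − X_C = -5720 Ω
Z = 880 − j5720 Ω
|Z| = √(880² + 5720²) = 5790 Ω
I = V/|Z| = 20.2/5790 = 3.49 mA

3.49 mA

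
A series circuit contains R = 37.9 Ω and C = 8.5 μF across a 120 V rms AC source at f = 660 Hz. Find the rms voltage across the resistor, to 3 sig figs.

96.1 V

ω = 2πf = 4147 rad/s
X_C = 1/(ωC) = 28.4 Ω
Z = 37.9 − j28.4 Ω
|Z| = √(37.9² + 28.4²) = 47.3 Ω
I = V/|Z| = 2.53 A
V_R = I·|Z_R| = 2.53 × 37.9 = 96.1 V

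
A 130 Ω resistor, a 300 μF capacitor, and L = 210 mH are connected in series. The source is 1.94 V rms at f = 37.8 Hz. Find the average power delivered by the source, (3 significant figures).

ω = 2πf = 237.5 rad/s
X_L = ωL = 49.9 Ω
X_C = 1/(ωC) = 14.0 Ω
Net reactance X = X_L − X_C = 35.8 Ω
Z = 130 + j35.8 Ω
|Z| = √(130² + 35.8²) = 135 Ω
∠Z = arctan(35.8/130) = 15.4°
I = V/|Z| = 14.4 mA
P = VI cos φ = 1.94 × 0.0144 × cos(15.4°) = 26.9 mW

26.9 mW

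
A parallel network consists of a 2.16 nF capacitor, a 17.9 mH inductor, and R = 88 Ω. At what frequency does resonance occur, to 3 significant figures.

25.6 kHz

ω₀ = 1/√(LC) = 1/√(0.0179 × 2.16e-09) = 160800 rad/s
f₀ = ω₀/(2π) = 25.6 kHz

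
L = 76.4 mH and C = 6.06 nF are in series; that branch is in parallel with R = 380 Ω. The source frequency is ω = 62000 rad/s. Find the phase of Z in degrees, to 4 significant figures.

10.38°

X_L = ωL = 4737 Ω
X_C = 1/(ωC) = 2662 Ω
Branch 1: Z₁ = R = 380.0 Ω
Branch 2 (series LC): Z₂ = j(X_L − X_C) = j2075 Ω
Parallel: Z = Z₁Z₂/(Z₁+Z₂), |Z| = 373.8 Ω, ∠Z = 10.38°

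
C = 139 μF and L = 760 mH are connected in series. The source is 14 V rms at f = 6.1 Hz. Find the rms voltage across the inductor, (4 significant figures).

ω = 2πf = 38.33 rad/s
X_L = ωL = 29.13 Ω
X_C = 1/(ωC) = 187.7 Ω
Net reactance X = X_L − X_C = -158.6 Ω
Z = − j158.6 Ω
|Z| = √(0² + 158.6²) = 158.6 Ω
I = V/|Z| = 88.29 mA
V_L = I·|Z_L| = 0.08829 × 29.13 = 2.572 V

2.572 V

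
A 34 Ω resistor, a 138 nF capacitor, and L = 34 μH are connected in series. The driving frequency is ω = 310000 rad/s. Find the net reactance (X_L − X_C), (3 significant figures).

-12.8 Ω

X_L = ωL = 10.5 Ω
X_C = 1/(ωC) = 23.4 Ω
X = 10.5 − 23.4 = -12.8 Ω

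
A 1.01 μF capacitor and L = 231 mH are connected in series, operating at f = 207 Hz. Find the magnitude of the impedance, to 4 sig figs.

460.8 Ω

ω = 2πf = 1301 rad/s
X_L = ωL = 300.4 Ω
X_C = 1/(ωC) = 761.3 Ω
Net reactance X = X_L − X_C = -460.8 Ω
Z = − j460.8 Ω
|Z| = √(0² + 460.8²) = 460.8 Ω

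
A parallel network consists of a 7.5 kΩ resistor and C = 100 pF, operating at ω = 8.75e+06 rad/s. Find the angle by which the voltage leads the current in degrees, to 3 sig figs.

-81.3°

X_C = 1/(ωC) = 1140 Ω
Parallel: admittances add. Y = 1/R + jωC
Y = (0.000133 + j0.000875) S
|Y| = 0.000885 S → |Z| = 1/|Y| = 1130 Ω, ∠Z = −∠Y = -81.3°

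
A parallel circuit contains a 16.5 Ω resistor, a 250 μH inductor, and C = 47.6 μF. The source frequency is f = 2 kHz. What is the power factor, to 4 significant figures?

ω = 2πf = 12570 rad/s
X_L = ωL = 3.142 Ω
X_C = 1/(ωC) = 1.672 Ω
Parallel: admittances add. Y = 1/R + 1/(jωL) + jωC
Y = (0.06061 + j0.2798) S
|Y| = 0.2863 S → |Z| = 1/|Y| = 3.492 Ω, ∠Z = −∠Y = -77.78°
cos φ = cos(-77.78°) = 0.2117

0.2117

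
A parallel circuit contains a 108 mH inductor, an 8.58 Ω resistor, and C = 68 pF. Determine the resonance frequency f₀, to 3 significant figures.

ω₀ = 1/√(LC) = 1/√(0.108 × 6.8e-11) = 369000 rad/s
f₀ = ω₀/(2π) = 58.7 kHz

58.7 kHz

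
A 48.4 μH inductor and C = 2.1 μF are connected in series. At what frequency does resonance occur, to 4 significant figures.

ω₀ = 1/√(LC) = 1/√(4.84e-05 × 2.1e-06) = 99190 rad/s
f₀ = ω₀/(2π) = 15.79 kHz

15.79 kHz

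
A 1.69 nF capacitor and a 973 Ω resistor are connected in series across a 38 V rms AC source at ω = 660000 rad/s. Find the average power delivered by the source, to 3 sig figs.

X_C = 1/(ωC) = 897 Ω
Z = 973 − j897 Ω
|Z| = √(973² + 897²) = 1320 Ω
∠Z = arctan(-897/973) = -42.7°
I = V/|Z| = 28.7 mA
P = VI cos φ = 38 × 0.0287 × cos(-42.7°) = 803 mW

803 mW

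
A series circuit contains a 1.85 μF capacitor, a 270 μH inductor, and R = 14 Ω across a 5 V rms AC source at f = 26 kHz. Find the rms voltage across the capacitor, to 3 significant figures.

0.384 V

ω = 2πf = 163400 rad/s
X_L = ωL = 44.1 Ω
X_C = 1/(ωC) = 3.31 Ω
Net reactance X = X_L − X_C = 40.8 Ω
Z = 14.0 + j40.8 Ω
|Z| = √(14.0² + 40.8²) = 43.1 Ω
I = V/|Z| = 116 mA
V_C = I·|Z_C| = 0.116 × 3.31 = 0.384 V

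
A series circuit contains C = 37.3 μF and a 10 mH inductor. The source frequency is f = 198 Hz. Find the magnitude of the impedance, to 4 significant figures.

9.109 Ω

ω = 2πf = 1244 rad/s
X_L = ωL = 12.44 Ω
X_C = 1/(ωC) = 21.55 Ω
Net reactance X = X_L − X_C = -9.109 Ω
Z = − j9.109 Ω
|Z| = √(0² + 9.109²) = 9.109 Ω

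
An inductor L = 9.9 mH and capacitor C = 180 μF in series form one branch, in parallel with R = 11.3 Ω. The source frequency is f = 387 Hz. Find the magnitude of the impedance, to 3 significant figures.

ω = 2πf = 2432 rad/s
X_L = ωL = 24.1 Ω
X_C = 1/(ωC) = 2.28 Ω
Branch 1: Z₁ = R = 11.3 Ω
Branch 2 (series LC): Z₂ = j(X_L − X_C) = j21.8 Ω
Parallel: Z = Z₁Z₂/(Z₁+Z₂), |Z| = 10.0 Ω, ∠Z = 27.4°

10.0 Ω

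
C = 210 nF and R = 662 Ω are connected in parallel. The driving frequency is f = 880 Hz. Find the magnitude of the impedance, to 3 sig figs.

ω = 2πf = 5529 rad/s
X_C = 1/(ωC) = 861 Ω
Parallel: admittances add. Y = 1/R + jωC
Y = (0.00151 + j0.00116) S
|Y| = 0.00191 S → |Z| = 1/|Y| = 525 Ω, ∠Z = −∠Y = -37.5°

525 Ω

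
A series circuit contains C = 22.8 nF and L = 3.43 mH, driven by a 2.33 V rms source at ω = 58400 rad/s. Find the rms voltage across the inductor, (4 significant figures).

0.8475 V

X_L = ωL = 200.3 Ω
X_C = 1/(ωC) = 751.0 Ω
Net reactance X = X_L − X_C = -550.7 Ω
Z = − j550.7 Ω
|Z| = √(0² + 550.7²) = 550.7 Ω
I = V/|Z| = 4.231 mA
V_L = I·|Z_L| = 0.004231 × 200.3 = 0.8475 V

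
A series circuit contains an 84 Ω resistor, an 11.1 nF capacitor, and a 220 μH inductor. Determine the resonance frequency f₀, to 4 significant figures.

ω₀ = 1/√(LC) = 1/√(0.00022 × 1.11e-08) = 639900 rad/s
f₀ = ω₀/(2π) = 101.8 kHz

101.8 kHz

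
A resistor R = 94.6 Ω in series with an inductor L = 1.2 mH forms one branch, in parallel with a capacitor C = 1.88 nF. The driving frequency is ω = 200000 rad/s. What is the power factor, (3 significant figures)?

X_L = ωL = 240 Ω
X_C = 1/(ωC) = 2660 Ω
Branch 1 (R+jX_L): Z₁ = 94.6 + j240 Ω, |Z₁| = 258 Ω
Branch 2 (−jX_C): Z₂ = −j2660 Ω
Parallel: Z = Z₁Z₂/(Z₁+Z₂), |Z| = 283 Ω, ∠Z = 66.2°
cos φ = cos(66.2°) = 0.403

0.403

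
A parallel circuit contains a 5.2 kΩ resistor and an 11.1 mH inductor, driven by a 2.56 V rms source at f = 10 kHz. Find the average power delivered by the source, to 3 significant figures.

ω = 2πf = 62830 rad/s
X_L = ωL = 697 Ω
Parallel: admittances add. Y = 1/R + 1/(jωL)
Y = (0.000192 − j0.00143) S
|Y| = 0.00145 S → |Z| = 1/|Y| = 691 Ω, ∠Z = −∠Y = 82.4°
I = V/|Z| = 3.70 mA
P = VI cos φ = 2.56 × 0.00370 × cos(82.4°) = 1.26 mW

1.26 mW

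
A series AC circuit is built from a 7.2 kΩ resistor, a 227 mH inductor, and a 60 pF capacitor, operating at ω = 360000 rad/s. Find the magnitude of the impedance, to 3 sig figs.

36100 Ω

X_L = ωL = 81700 Ω
X_C = 1/(ωC) = 46300 Ω
Net reactance X = X_L − X_C = 35400 Ω
Z = 7200 + j35400 Ω
|Z| = √(7200² + 35400²) = 36100 Ω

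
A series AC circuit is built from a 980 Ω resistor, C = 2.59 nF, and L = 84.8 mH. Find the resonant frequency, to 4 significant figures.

10.74 kHz

ω₀ = 1/√(LC) = 1/√(0.0848 × 2.59e-09) = 67480 rad/s
f₀ = ω₀/(2π) = 10.74 kHz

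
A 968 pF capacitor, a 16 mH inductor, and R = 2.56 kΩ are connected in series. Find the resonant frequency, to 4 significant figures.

40.44 kHz

ω₀ = 1/√(LC) = 1/√(0.016 × 9.68e-10) = 254100 rad/s
f₀ = ω₀/(2π) = 40.44 kHz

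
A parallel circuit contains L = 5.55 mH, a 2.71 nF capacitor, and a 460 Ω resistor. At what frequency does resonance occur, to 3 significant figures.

ω₀ = 1/√(LC) = 1/√(0.00555 × 2.71e-09) = 257900 rad/s
f₀ = ω₀/(2π) = 41.0 kHz

41.0 kHz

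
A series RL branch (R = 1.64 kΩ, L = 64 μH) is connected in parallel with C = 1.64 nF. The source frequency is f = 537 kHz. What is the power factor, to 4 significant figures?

0.1092

ω = 2πf = 3.374e+06 rad/s
X_L = ωL = 215.9 Ω
X_C = 1/(ωC) = 180.7 Ω
Branch 1 (R+jX_L): Z₁ = 1640 + j215.9 Ω, |Z₁| = 1654 Ω
Branch 2 (−jX_C): Z₂ = −j180.7 Ω
Parallel: Z = Z₁Z₂/(Z₁+Z₂), |Z| = 182.2 Ω, ∠Z = -83.73°
cos φ = cos(-83.73°) = 0.1092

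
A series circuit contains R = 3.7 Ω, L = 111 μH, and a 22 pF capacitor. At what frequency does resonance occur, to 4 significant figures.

3.221 MHz

ω₀ = 1/√(LC) = 1/√(0.000111 × 2.2e-11) = 2.024e+07 rad/s
f₀ = ω₀/(2π) = 3.221 MHz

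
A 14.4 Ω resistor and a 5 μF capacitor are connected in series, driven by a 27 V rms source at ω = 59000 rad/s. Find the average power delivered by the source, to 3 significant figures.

48.0 W

X_C = 1/(ωC) = 3.39 Ω
Z = 14.4 − j3.39 Ω
|Z| = √(14.4² + 3.39²) = 14.8 Ω
∠Z = arctan(-3.39/14.4) = -13.2°
I = V/|Z| = 1.83 A
P = VI cos φ = 27 × 1.83 × cos(-13.2°) = 48.0 W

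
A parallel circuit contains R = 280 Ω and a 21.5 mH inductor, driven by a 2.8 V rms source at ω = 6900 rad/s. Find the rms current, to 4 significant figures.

21.36 mA

X_L = ωL = 148.3 Ω
Parallel: admittances add. Y = 1/R + 1/(jωL)
Y = (0.003571 − j0.006741) S
|Y| = 0.007628 S → |Z| = 1/|Y| = 131.1 Ω, ∠Z = −∠Y = 62.08°
I = V/|Z| = 2.8/131.1 = 21.36 mA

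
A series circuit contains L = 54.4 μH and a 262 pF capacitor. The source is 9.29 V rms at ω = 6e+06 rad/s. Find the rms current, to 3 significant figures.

30.0 mA

X_L = ωL = 326 Ω
X_C = 1/(ωC) = 636 Ω
Net reactance X = X_L − X_C = -310 Ω
Z = − j310 Ω
|Z| = √(0² + 310²) = 310 Ω
I = V/|Z| = 9.29/310 = 30.0 mA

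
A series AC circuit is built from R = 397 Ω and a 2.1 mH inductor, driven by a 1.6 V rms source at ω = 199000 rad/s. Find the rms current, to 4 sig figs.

2.776 mA

X_L = ωL = 417.9 Ω
Z = 397.0 + j417.9 Ω
|Z| = √(397.0² + 417.9²) = 576.4 Ω
I = V/|Z| = 1.6/576.4 = 2.776 mA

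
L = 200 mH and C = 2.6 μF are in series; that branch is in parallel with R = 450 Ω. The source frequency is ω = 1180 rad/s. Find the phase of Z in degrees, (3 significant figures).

-78.7°

X_L = ωL = 236 Ω
X_C = 1/(ωC) = 326 Ω
Branch 1: Z₁ = R = 450 Ω
Branch 2 (series LC): Z₂ = j(X_L − X_C) = −j89.9 Ω
Parallel: Z = Z₁Z₂/(Z₁+Z₂), |Z| = 88.2 Ω, ∠Z = -78.7°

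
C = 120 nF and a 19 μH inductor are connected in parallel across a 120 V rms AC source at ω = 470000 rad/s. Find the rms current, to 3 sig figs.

X_L = ωL = 8.93 Ω
X_C = 1/(ωC) = 17.7 Ω
Parallel: admittances add. Y = 1/(jωL) + jωC
Y = (0 − j0.0556) S
|Y| = 0.0556 S → |Z| = 1/|Y| = 18.0 Ω, ∠Z = −∠Y = 90.0°
I = V/|Z| = 120/18.0 = 6.67 A

6.67 A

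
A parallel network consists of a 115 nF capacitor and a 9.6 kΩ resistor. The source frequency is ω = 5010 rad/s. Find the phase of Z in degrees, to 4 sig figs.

-79.75°

X_C = 1/(ωC) = 1736 Ω
Parallel: admittances add. Y = 1/R + jωC
Y = (0.0001042 + j0.0005761) S
|Y| = 0.0005855 S → |Z| = 1/|Y| = 1708 Ω, ∠Z = −∠Y = -79.75°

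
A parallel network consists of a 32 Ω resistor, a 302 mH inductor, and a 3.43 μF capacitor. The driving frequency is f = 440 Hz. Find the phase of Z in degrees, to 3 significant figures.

-14.8°

ω = 2πf = 2765 rad/s
X_L = ωL = 835 Ω
X_C = 1/(ωC) = 105 Ω
Parallel: admittances add. Y = 1/R + 1/(jωL) + jωC
Y = (0.0312 + j0.00828) S
|Y| = 0.0323 S → |Z| = 1/|Y| = 30.9 Ω, ∠Z = −∠Y = -14.8°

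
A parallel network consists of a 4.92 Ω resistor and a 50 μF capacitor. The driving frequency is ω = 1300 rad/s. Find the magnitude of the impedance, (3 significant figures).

X_C = 1/(ωC) = 15.4 Ω
Parallel: admittances add. Y = 1/R + jωC
Y = (0.203 + j0.0650) S
|Y| = 0.213 S → |Z| = 1/|Y| = 4.69 Ω, ∠Z = −∠Y = -17.7°

4.69 Ω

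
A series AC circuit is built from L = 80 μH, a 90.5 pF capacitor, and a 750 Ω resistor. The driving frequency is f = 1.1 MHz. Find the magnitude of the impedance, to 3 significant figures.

1290 Ω

ω = 2πf = 6.912e+06 rad/s
X_L = ωL = 553 Ω
X_C = 1/(ωC) = 1600 Ω
Net reactance X = X_L − X_C = -1050 Ω
Z = 750 − j1050 Ω
|Z| = √(750² + 1050²) = 1290 Ω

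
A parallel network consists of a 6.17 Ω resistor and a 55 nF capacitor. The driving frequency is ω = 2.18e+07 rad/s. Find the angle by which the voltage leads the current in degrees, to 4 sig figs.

-82.30°

X_C = 1/(ωC) = 0.8340 Ω
Parallel: admittances add. Y = 1/R + jωC
Y = (0.1621 + j1.199) S
|Y| = 1.210 S → |Z| = 1/|Y| = 0.8265 Ω, ∠Z = −∠Y = -82.30°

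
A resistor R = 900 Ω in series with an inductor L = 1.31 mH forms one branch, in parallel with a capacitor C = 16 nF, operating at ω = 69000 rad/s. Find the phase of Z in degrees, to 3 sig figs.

-42.1°

X_L = ωL = 90.4 Ω
X_C = 1/(ωC) = 906 Ω
Branch 1 (R+jX_L): Z₁ = 900 + j90.4 Ω, |Z₁| = 905 Ω
Branch 2 (−jX_C): Z₂ = −j906 Ω
Parallel: Z = Z₁Z₂/(Z₁+Z₂), |Z| = 675 Ω, ∠Z = -42.1°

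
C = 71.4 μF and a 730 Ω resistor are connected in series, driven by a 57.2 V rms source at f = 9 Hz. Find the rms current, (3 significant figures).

74.2 mA

ω = 2πf = 56.55 rad/s
X_C = 1/(ωC) = 248 Ω
Z = 730 − j248 Ω
|Z| = √(730² + 248²) = 771 Ω
I = V/|Z| = 57.2/771 = 74.2 mA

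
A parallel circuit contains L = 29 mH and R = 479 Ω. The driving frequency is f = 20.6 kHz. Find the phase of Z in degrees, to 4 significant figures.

ω = 2πf = 129400 rad/s
X_L = ωL = 3754 Ω
Parallel: admittances add. Y = 1/R + 1/(jωL)
Y = (0.002088 − j0.0002664) S
|Y| = 0.002105 S → |Z| = 1/|Y| = 475.1 Ω, ∠Z = −∠Y = 7.272°

7.272°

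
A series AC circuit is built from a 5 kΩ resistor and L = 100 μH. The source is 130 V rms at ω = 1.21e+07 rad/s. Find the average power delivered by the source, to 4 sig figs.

3.193 W

X_L = ωL = 1210 Ω
Z = 5000 + j1210 Ω
|Z| = √(5000² + 1210²) = 5144 Ω
∠Z = arctan(1210/5000) = 13.60°
I = V/|Z| = 25.27 mA
P = VI cos φ = 130 × 0.02527 × cos(13.60°) = 3.193 W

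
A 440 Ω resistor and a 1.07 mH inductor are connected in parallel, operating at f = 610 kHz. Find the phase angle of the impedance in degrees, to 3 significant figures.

6.12°

ω = 2πf = 3.833e+06 rad/s
X_L = ωL = 4100 Ω
Parallel: admittances add. Y = 1/R + 1/(jωL)
Y = (0.00227 − j0.000244) S
|Y| = 0.00229 S → |Z| = 1/|Y| = 437 Ω, ∠Z = −∠Y = 6.12°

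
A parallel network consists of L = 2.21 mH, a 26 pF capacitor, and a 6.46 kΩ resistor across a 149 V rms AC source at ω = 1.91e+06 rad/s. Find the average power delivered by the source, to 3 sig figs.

X_L = ωL = 4220 Ω
X_C = 1/(ωC) = 20100 Ω
Parallel: admittances add. Y = 1/R + 1/(jωL) + jωC
Y = (0.000155 − j0.000187) S
|Y| = 0.000243 S → |Z| = 1/|Y| = 4120 Ω, ∠Z = −∠Y = 50.4°
I = V/|Z| = 36.2 mA
P = VI cos φ = 149 × 0.0362 × cos(50.4°) = 3.44 W

3.44 W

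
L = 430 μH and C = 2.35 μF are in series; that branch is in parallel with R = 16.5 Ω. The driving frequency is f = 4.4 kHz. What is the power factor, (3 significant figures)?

ω = 2πf = 27650 rad/s
X_L = ωL = 11.9 Ω
X_C = 1/(ωC) = 15.4 Ω
Branch 1: Z₁ = R = 16.5 Ω
Branch 2 (series LC): Z₂ = j(X_L − X_C) = −j3.50 Ω
Parallel: Z = Z₁Z₂/(Z₁+Z₂), |Z| = 3.43 Ω, ∠Z = -78.0°
cos φ = cos(-78.0°) = 0.208

0.208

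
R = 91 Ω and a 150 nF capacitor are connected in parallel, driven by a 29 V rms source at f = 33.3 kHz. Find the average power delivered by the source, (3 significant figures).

9.24 W

ω = 2πf = 209200 rad/s
X_C = 1/(ωC) = 31.9 Ω
Parallel: admittances add. Y = 1/R + jωC
Y = (0.0110 + j0.0314) S
|Y| = 0.0333 S → |Z| = 1/|Y| = 30.1 Ω, ∠Z = −∠Y = -70.7°
I = V/|Z| = 964 mA
P = VI cos φ = 29 × 0.964 × cos(-70.7°) = 9.24 W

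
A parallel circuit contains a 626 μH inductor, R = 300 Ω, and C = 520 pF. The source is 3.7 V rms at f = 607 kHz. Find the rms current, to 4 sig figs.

13.62 mA

ω = 2πf = 3.814e+06 rad/s
X_L = ωL = 2387 Ω
X_C = 1/(ωC) = 504.2 Ω
Parallel: admittances add. Y = 1/R + 1/(jωL) + jωC
Y = (0.003333 + j0.001564) S
|Y| = 0.003682 S → |Z| = 1/|Y| = 271.6 Ω, ∠Z = −∠Y = -25.14°
I = V/|Z| = 3.7/271.6 = 13.62 mA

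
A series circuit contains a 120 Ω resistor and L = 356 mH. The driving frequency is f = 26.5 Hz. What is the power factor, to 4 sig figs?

ω = 2πf = 166.5 rad/s
X_L = ωL = 59.28 Ω
Z = 120.0 + j59.28 Ω
|Z| = √(120.0² + 59.28²) = 133.8 Ω
∠Z = arctan(59.28/120.0) = 26.29°
cos φ = cos(26.29°) = 0.8966

0.8966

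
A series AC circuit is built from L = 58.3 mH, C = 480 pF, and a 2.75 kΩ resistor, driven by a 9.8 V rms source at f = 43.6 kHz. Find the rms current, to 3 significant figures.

ω = 2πf = 273900 rad/s
X_L = ωL = 16000 Ω
X_C = 1/(ωC) = 7600 Ω
Net reactance X = X_L − X_C = 8370 Ω
Z = 2750 + j8370 Ω
|Z| = √(2750² + 8370²) = 8810 Ω
I = V/|Z| = 9.8/8810 = 1.11 mA

1.11 mA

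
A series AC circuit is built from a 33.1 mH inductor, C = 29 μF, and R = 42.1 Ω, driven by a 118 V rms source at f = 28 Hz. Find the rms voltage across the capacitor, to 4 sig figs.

ω = 2πf = 175.9 rad/s
X_L = ωL = 5.823 Ω
X_C = 1/(ωC) = 196.0 Ω
Net reactance X = X_L − X_C = -190.2 Ω
Z = 42.10 − j190.2 Ω
|Z| = √(42.10² + 190.2²) = 194.8 Ω
I = V/|Z| = 605.8 mA
V_C = I·|Z_C| = 0.6058 × 196.0 = 118.7 V

118.7 V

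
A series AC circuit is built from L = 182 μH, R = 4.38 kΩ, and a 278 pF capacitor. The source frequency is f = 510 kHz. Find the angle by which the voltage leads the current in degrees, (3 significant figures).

-7.02°

ω = 2πf = 3.204e+06 rad/s
X_L = ωL = 583 Ω
X_C = 1/(ωC) = 1120 Ω
Net reactance X = X_L − X_C = -539 Ω
Z = 4380 − j539 Ω
|Z| = √(4380² + 539²) = 4410 Ω
∠Z = arctan(-539/4380) = -7.02°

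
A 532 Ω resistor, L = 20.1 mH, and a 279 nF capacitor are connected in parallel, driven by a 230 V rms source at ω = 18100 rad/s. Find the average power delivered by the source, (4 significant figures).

X_L = ωL = 363.8 Ω
X_C = 1/(ωC) = 198.0 Ω
Parallel: admittances add. Y = 1/R + 1/(jωL) + jωC
Y = (0.001880 + j0.002301) S
|Y| = 0.002971 S → |Z| = 1/|Y| = 336.5 Ω, ∠Z = −∠Y = -50.76°
I = V/|Z| = 683.4 mA
P = VI cos φ = 230 × 0.6834 × cos(-50.76°) = 99.44 W

99.44 W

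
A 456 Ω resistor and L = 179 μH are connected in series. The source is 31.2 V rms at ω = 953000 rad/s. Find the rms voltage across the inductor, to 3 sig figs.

10.9 V

X_L = ωL = 171 Ω
Z = 456 + j171 Ω
|Z| = √(456² + 171²) = 487 Ω
I = V/|Z| = 64.1 mA
V_L = I·|Z_L| = 0.0641 × 171 = 10.9 V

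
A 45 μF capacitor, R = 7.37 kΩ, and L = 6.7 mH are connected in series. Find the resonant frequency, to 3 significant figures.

290 Hz

ω₀ = 1/√(LC) = 1/√(0.0067 × 4.5e-05) = 1821 rad/s
f₀ = ω₀/(2π) = 290 Hz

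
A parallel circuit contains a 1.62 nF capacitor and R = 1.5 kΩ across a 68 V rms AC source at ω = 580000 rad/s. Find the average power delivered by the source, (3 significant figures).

X_C = 1/(ωC) = 1060 Ω
Parallel: admittances add. Y = 1/R + jωC
Y = (0.000667 + j0.000940) S
|Y| = 0.00115 S → |Z| = 1/|Y| = 868 Ω, ∠Z = −∠Y = -54.6°
I = V/|Z| = 78.3 mA
P = VI cos φ = 68 × 0.0783 × cos(-54.6°) = 3.08 W

3.08 W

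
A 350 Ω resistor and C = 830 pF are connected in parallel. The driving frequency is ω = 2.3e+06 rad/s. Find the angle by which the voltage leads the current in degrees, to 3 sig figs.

-33.7°

X_C = 1/(ωC) = 524 Ω
Parallel: admittances add. Y = 1/R + jωC
Y = (0.00286 + j0.00191) S
|Y| = 0.00344 S → |Z| = 1/|Y| = 291 Ω, ∠Z = −∠Y = -33.7°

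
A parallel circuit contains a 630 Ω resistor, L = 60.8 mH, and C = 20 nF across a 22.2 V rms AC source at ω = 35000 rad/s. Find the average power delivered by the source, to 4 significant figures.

X_L = ωL = 2128 Ω
X_C = 1/(ωC) = 1429 Ω
Parallel: admittances add. Y = 1/R + 1/(jωL) + jωC
Y = (0.001587 + j0.0002301) S
|Y| = 0.001604 S → |Z| = 1/|Y| = 623.5 Ω, ∠Z = −∠Y = -8.247°
I = V/|Z| = 35.61 mA
P = VI cos φ = 22.2 × 0.03561 × cos(-8.247°) = 782.3 mW

782.3 mW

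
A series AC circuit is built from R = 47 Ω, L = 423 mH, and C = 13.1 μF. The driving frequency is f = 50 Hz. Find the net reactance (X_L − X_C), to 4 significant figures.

-110.1 Ω

ω = 2πf = 314.2 rad/s
X_L = ωL = 132.9 Ω
X_C = 1/(ωC) = 243.0 Ω
X = 132.9 − 243.0 = -110.1 Ω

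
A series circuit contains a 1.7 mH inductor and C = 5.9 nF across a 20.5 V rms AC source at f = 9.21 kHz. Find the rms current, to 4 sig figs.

7.242 mA

ω = 2πf = 57870 rad/s
X_L = ωL = 98.38 Ω
X_C = 1/(ωC) = 2929 Ω
Net reactance X = X_L − X_C = -2831 Ω
Z = − j2831 Ω
|Z| = √(0² + 2831²) = 2831 Ω
I = V/|Z| = 20.5/2831 = 7.242 mA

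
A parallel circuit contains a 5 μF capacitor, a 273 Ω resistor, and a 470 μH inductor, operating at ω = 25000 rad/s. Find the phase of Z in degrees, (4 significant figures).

X_L = ωL = 11.75 Ω
X_C = 1/(ωC) = 8.000 Ω
Parallel: admittances add. Y = 1/R + 1/(jωL) + jωC
Y = (0.003663 + j0.03989) S
|Y| = 0.04006 S → |Z| = 1/|Y| = 24.96 Ω, ∠Z = −∠Y = -84.75°

-84.75°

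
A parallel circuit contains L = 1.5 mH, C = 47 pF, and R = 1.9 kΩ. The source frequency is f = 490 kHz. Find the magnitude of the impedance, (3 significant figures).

ω = 2πf = 3.079e+06 rad/s
X_L = ωL = 4620 Ω
X_C = 1/(ωC) = 6910 Ω
Parallel: admittances add. Y = 1/R + 1/(jωL) + jωC
Y = (0.000526 − j7.18e-05) S
|Y| = 0.000531 S → |Z| = 1/|Y| = 1880 Ω, ∠Z = −∠Y = 7.77°

1880 Ω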